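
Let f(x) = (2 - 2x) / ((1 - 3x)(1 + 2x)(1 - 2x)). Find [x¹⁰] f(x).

Partial fractions give a closed form: a_n = (12/5)·3^n + (3/5)·(-2)^n + (-1)·2^n.
At n = 10: a_10 = 141308.

141308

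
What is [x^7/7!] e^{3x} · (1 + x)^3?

The EGF product rule gives c_7 = Σ_{k_1+k_2=7} C(7; k_1,k_2) · ∏ g_i(k_i), where e^{3x} gives (3)^k; (1+x)^3 gives the falling factorial (3)_k.
g_1(k) for k = 0…7: 1, 3, 9, 27, 81, 243, 729, 2187.
g_2(k) for k = 0…7: 1, 3, 6, 6, 0, 0, 0, 0.
c_7 = Σ_k C(7,k)·g_1(k)·g_2(7−k) = 35·81·6 + 21·243·6 + 7·729·3 + 1·2187·1 = 17010 + 30618 + 15309 + 2187 = 65124.

65124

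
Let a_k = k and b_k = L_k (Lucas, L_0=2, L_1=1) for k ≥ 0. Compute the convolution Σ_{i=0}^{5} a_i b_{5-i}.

38

The convolution is the t^5 coefficient of A(t)B(t).
Σ = 0·11 + 1·7 + 2·4 + 3·3 + 4·1 + 5·2 = 38.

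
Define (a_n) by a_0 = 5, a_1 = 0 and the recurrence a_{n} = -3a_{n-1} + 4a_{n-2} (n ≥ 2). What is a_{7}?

-16380

The ordinary generating function has denominator 1 + 3t - 4t^2.
Iterating the recurrence: a_0,…,a_{7} = 5, 0, 20, -60, 260, -1020, 4100, -16380.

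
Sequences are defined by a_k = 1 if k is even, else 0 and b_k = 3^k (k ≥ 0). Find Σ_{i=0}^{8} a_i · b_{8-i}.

7381

The convolution is the x^8 coefficient of A(x)B(x).
Σ = 1·6561 + 0·2187 + 1·729 + 0·243 + 1·81 + 0·27 + 1·9 + 0·3 + 1·1 = 7381.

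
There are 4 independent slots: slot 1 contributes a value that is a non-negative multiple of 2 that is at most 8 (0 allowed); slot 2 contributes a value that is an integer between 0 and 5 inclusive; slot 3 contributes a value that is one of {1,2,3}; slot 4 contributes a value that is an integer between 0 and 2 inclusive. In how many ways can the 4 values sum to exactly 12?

24

The generating function for the choices is (1 + z^2 + z^4 + z^6 + z^8)·(1 + z + z^2 + z^3 + z^4 + z^5)·(z + z^2 + z^3)·(1 + z + z^2); the count is [z^12].
(1 + z^2 + z^4 + z^6 + z^8) has coefficients 1,0,1,0,1,0,1,0,1 for degrees 0…8.
(1 + z + z^2 + z^3 + z^4 + z^5) has coefficients 1,1,1,1,1,1,0,0,0,0,0,0,0 for degrees 0…12.
Multiplying by (z + z^2 + z^3) gives running coefficients 0,1,2,3,3,3,3,2,1,0,0,0,0 for degrees 0…12.
Finally multiplying by (1 + z + z^2), the product of all factors after the first has coefficients 0,1,3,6,8,9,9,8,6,3,1,0,0 for degrees 0…12.
[z^12] = 1·0 + 1·1 + 1·6 + 1·9 + 1·8 = 24.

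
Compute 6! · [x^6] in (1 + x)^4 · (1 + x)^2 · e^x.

13327

The EGF product rule gives c_6 = Σ_{k_1+k_2+k_3=6} C(6; k_1,k_2,k_3) · ∏ g_i(k_i), where (1+x)^4 gives the falling factorial (4)_k; (1+x)^2 gives the falling factorial (2)_k; e^x gives (1)^k.
g_1(k) for k = 0…6: 1, 4, 12, 24, 24, 0, 0.
g_2(k) for k = 0…6: 1, 2, 2, 0, 0, 0, 0.
g_3(k) for k = 0…6: 1, 1, 1, 1, 1, 1, 1.
First combine the last two factors: h(k) = Σ_j C(k,j)·g_2(j)·g_3(k−j) for k = 0…6: 1, 3, 7, 13, 21, 31, 43.
c_6 = Σ_k C(6,k)·g_1(k)·h(6−k) = 1·1·43 + 6·4·31 + 15·12·21 + 20·24·13 + 15·24·7 = 43 + 744 + 3780 + 6240 + 2520 = 13327.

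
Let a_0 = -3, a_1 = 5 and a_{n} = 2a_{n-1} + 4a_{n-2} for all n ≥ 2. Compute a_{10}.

36352

The ordinary generating function has denominator 1 - 2q - 4q^2.
Iterating the recurrence: a_0,…,a_{10} = -3, 5, -2, 16, 24, 112, 320, 1088, 3456, 11264, 36352.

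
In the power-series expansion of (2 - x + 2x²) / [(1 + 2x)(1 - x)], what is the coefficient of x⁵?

-63

The denominator gives the recurrence a_n = −a_(n−1) + 2a_(n−2) for n ≥ 3; the numerator fixes a_0 = 2, a_1 = -3, a_2 = 9.
Iterating: 2, -3, 9, -15, 33, -63, so a_5 = -63.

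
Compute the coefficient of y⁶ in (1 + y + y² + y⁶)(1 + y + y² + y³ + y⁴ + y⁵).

(1 + y + y² + y⁶) has coefficients 1,1,1,0,0,0,1 for degrees 0…6.
(1 + y + y² + y³ + y⁴ + y⁵) has coefficients 1,1,1,1,1,1,0 for degrees 0…6.
[y⁶] = 1·0 + 1·1 + 1·1 + 1·1 = 3.

3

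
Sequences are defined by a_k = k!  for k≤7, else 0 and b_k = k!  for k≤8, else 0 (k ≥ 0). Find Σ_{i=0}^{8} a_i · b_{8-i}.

55296

Write out a_i and b_{8-i} for i = 0,…,8 and sum the products.
Σ = 1·40320 + 1·5040 + 2·720 + 6·120 + 24·24 + 120·6 + 720·2 + 5040·1 + 0·1 = 55296.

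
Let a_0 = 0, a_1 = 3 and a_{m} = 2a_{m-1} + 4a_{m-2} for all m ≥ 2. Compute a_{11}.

273408

The ordinary generating function has denominator 1 - 2q - 4q^2.
Iterating the recurrence: a_0,…,a_{11} = 0, 3, 6, 24, 72, 240, 768, 2496, 8064, 26112, 84480, 273408.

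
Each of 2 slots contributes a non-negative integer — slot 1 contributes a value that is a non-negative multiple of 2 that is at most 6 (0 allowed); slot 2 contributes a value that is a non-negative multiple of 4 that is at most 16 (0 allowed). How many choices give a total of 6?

2

The generating function for the choices is (1 + q^2 + q^4 + q^6)·(1 + q^4 + q^8 + q^12 + q^16); the count is [q^6].
(1 + q^2 + q^4 + q^6) has coefficients 1,0,1,0,1,0,1 for degrees 0…6.
(1 + q^4 + q^8 + q^12 + q^16) has coefficients 1,0,0,0,1,0,0 for degrees 0…6.
[q^6] = 1·0 + 1·1 + 1·0 + 1·1 = 2.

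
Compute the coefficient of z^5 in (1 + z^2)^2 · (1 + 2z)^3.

22

(1 + z^2)^2 has coefficients 1,0,2,0,1 for degrees 0…4.
(1 + 2z)^3 has coefficients 1,6,12,8,0,0 for degrees 0…5.
[z^5] = 1·0 + 2·8 + 1·6 = 22.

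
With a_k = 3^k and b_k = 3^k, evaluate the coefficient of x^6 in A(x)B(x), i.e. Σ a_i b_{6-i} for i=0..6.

5103

The convolution is the t^6 coefficient of A(t)B(t).
Σ = 1·729 + 3·243 + 9·81 + 27·27 + 81·9 + 243·3 + 729·1 = 5103.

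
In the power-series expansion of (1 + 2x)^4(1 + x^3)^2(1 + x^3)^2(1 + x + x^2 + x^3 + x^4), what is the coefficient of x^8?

534

(1 + 2x)^4 has coefficients 1,8,24,32,16 for degrees 0…4.
(1 + x^3)^2 has coefficients 1,0,0,2,0,0,1,0,0 for degrees 0…8.
Multiplying by (1 + x^3)^2 gives running coefficients 1,0,0,4,0,0,6,0,0 for degrees 0…8.
Finally multiplying by (1 + x + x^2 + x^3 + x^4), the product of all factors after the first has coefficients 1,1,1,5,5,4,10,10,6 for degrees 0…8.
[x^8] = 1·6 + 8·10 + 24·10 + 32·4 + 16·5 = 534.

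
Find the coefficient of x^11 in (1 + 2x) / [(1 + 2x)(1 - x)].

Partial fractions give a closed form: a_n = (1)·1^n.
At n = 11: a_11 = 1.

1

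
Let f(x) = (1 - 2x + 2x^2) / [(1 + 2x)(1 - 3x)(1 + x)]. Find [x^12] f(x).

141051

The denominator gives the recurrence a_n = 7a_(n−2) + 6a_(n−3) for n ≥ 3; the numerator fixes a_0 = 1, a_1 = -2, a_2 = 9.
Iterating: 1, -2, 9, -8, 51, -2, 309, 292, 2151, 3898, 16809, 40192, 141051, so a_12 = 141051.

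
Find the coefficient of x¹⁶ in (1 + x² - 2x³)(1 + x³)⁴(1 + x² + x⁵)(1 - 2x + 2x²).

(1 + x² - 2x³) has coefficients 1,0,1,-2 for degrees 0…3.
(1 + x³)⁴ has coefficients 1,0,0,4,0,0,6,0,0,4,0,0,1,0,0,0,0 for degrees 0…16.
Multiplying by (1 + x² + x⁵) gives running coefficients 1,0,1,4,0,5,6,0,10,4,0,10,1,0,5,0,0 for degrees 0…16.
Finally multiplying by (1 - 2x + 2x²), the product of all factors after the first has coefficients 1,-2,3,2,-6,13,-4,-2,22,-16,12,18,-19,18,7,-10,10 for degrees 0…16.
[x¹⁶] = 1·10 + 1·7 − 2·18 = -19.

-19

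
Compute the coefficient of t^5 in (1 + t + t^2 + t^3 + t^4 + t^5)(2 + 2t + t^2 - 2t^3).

(1 + t + t^2 + t^3 + t^4 + t^5) has coefficients 1,1,1,1,1,1 for degrees 0…5.
(2 + 2t + t^2 - 2t^3) has coefficients 2,2,1,-2,0,0 for degrees 0…5.
[t^5] = 1·0 + 1·0 + 1·(-2) + 1·1 + 1·2 + 1·2 = 3.

3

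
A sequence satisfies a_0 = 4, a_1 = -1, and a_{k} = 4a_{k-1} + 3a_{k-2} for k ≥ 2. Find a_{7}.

13973

The ordinary generating function has denominator 1 - 4y - 3y^2.
Iterating the recurrence: a_0,…,a_{7} = 4, -1, 8, 29, 140, 647, 3008, 13973.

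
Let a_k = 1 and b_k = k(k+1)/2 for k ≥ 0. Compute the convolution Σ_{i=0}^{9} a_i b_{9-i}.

165

This is [x^9] in the product of the two ordinary generating functions.
Σ = 1·45 + 1·36 + 1·28 + 1·21 + 1·15 + 1·10 + 1·6 + 1·3 + 1·1 + 1·0 = 165.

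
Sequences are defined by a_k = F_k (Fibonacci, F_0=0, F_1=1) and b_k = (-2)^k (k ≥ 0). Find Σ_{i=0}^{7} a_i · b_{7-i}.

Write out a_i and b_{7-i} for i = 0,…,7 and sum the products.
Σ = 0·(-128) + 1·64 + 1·(-32) + 2·16 + 3·(-8) + 5·4 + 8·(-2) + 13·1 = 57.

57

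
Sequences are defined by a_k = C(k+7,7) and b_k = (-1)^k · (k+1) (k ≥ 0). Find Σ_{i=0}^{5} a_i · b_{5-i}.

382

Write out a_i and b_{5-i} for i = 0,…,5 and sum the products.
Σ = 1·(-6) + 8·5 + 36·(-4) + 120·3 + 330·(-2) + 792·1 = 382.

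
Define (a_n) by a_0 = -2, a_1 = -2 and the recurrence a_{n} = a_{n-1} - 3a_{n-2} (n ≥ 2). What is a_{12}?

The ordinary generating function has denominator 1 - q + 3q^2.
Iterating the recurrence: a_0,…,a_{12} = -2, -2, 4, 10, -2, -32, -26, 70, 148, -62, -506, -320, 1198.

1198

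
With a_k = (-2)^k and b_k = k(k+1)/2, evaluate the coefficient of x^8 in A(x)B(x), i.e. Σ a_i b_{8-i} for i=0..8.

-24

The convolution is the t^8 coefficient of A(t)B(t).
Σ = 1·36 − 2·28 + 4·21 − 8·15 + 16·10 − 32·6 + 64·3 − 128·1 + 256·0 = -24.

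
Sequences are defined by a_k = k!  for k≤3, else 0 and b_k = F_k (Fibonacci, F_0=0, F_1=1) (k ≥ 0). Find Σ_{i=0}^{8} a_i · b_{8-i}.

Write out a_i and b_{8-i} for i = 0,…,8 and sum the products.
Σ = 1·21 + 1·13 + 2·8 + 6·5 + 0·3 + 0·2 + 0·1 + 0·1 + 0·0 = 80.

80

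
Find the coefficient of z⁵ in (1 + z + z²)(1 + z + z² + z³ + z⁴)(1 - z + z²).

(1 + z + z²) has coefficients 1,1,1 for degrees 0…2.
(1 + z + z² + z³ + z⁴) has coefficients 1,1,1,1,1,0 for degrees 0…5.
Finally multiplying by (1 - z + z²), the product of all factors after the first has coefficients 1,0,1,1,1,0 for degrees 0…5.
[z⁵] = 1·0 + 1·1 + 1·1 = 2.

2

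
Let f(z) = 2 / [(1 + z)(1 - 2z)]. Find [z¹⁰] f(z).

1366

Partial fractions give a closed form: a_n = (2/3)·(-1)^n + (4/3)·2^n.
At n = 10: a_10 = 1366.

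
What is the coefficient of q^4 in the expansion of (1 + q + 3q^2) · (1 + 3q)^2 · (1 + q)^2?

(1 + q + 3q^2) has coefficients 1,1,3 for degrees 0…2.
(1 + 3q)^2 has coefficients 1,6,9,0,0 for degrees 0…4.
Finally multiplying by (1 + q)^2, the product of all factors after the first has coefficients 1,8,22,24,9 for degrees 0…4.
[q^4] = 1·9 + 1·24 + 3·22 = 99.

99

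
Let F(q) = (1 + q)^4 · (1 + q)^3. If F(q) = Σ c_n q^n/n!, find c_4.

840

The EGF product rule gives c_4 = Σ_{k_1+k_2=4} C(4; k_1,k_2) · ∏ g_i(k_i), where (1+q)^4 gives the falling factorial (4)_k; (1+q)^3 gives the falling factorial (3)_k.
g_1(k) for k = 0…4: 1, 4, 12, 24, 24.
g_2(k) for k = 0…4: 1, 3, 6, 6, 0.
c_4 = Σ_k C(4,k)·g_1(k)·g_2(4−k) = 4·4·6 + 6·12·6 + 4·24·3 + 1·24·1 = 96 + 432 + 288 + 24 = 840.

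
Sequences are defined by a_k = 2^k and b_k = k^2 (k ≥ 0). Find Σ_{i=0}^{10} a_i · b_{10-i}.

5998

The convolution is the x^10 coefficient of A(x)B(x).
Σ = 1·100 + 2·81 + 4·64 + 8·49 + 16·36 + 32·25 + 64·16 + 128·9 + 256·4 + 512·1 + 1024·0 = 5998.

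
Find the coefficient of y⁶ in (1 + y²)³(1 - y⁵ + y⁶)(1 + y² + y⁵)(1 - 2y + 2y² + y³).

17

(1 + y²)³ has coefficients 1,0,3,0,3,0,1 for degrees 0…6.
(1 - y⁵ + y⁶) has coefficients 1,0,0,0,0,-1,1 for degrees 0…6.
Multiplying by (1 + y² + y⁵) gives running coefficients 1,0,1,0,0,0,1 for degrees 0…6.
Finally multiplying by (1 - 2y + 2y² + y³), the product of all factors after the first has coefficients 1,-2,3,-1,2,1,1 for degrees 0…6.
[y⁶] = 1·1 + 3·2 + 3·3 + 1·1 = 17.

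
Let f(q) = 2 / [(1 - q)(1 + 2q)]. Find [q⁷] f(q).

-170

Partial fractions give a closed form: a_n = (2/3)·1^n + (4/3)·(-2)^n.
At n = 7: a_7 = -170.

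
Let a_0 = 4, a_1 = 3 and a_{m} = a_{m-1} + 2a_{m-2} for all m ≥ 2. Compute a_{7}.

297

The ordinary generating function has denominator 1 - x - 2x^2.
Iterating the recurrence: a_0,…,a_{7} = 4, 3, 11, 17, 39, 73, 151, 297.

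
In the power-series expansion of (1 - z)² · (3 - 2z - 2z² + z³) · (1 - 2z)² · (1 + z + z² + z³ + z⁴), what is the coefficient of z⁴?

(1 - z)² has coefficients 1,-2,1 for degrees 0…2.
(3 - 2z - 2z² + z³) has coefficients 3,-2,-2,1,0 for degrees 0…4.
Multiplying by (1 - 2z)² gives running coefficients 3,-14,18,1,-12 for degrees 0…4.
Finally multiplying by (1 + z + z² + z³ + z⁴), the product of all factors after the first has coefficients 3,-11,7,8,-4 for degrees 0…4.
[z⁴] = 1·(-4) − 2·8 + 1·7 = -13.

-13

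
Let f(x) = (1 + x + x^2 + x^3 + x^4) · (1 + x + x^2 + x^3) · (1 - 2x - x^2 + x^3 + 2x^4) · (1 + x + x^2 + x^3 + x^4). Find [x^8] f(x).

(1 + x + x^2 + x^3 + x^4) has coefficients 1,1,1,1,1 for degrees 0…4.
(1 + x + x^2 + x^3) has coefficients 1,1,1,1,0,0,0,0,0 for degrees 0…8.
Multiplying by (1 - 2x - x^2 + x^3 + 2x^4) gives running coefficients 1,-1,-2,-1,0,2,3,2,0 for degrees 0…8.
Finally multiplying by (1 + x + x^2 + x^3 + x^4), the product of all factors after the first has coefficients 1,0,-2,-3,-3,-2,2,6,7 for degrees 0…8.
[x^8] = 1·7 + 1·6 + 1·2 + 1·(-2) + 1·(-3) = 10.

10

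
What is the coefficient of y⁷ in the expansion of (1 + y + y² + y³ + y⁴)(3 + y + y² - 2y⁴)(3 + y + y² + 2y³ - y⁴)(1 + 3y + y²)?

(1 + y + y² + y³ + y⁴) has coefficients 1,1,1,1,1 for degrees 0…4.
(3 + y + y² - 2y⁴) has coefficients 3,1,1,0,-2,0,0,0 for degrees 0…7.
Multiplying by (3 + y + y² + 2y³ - y⁴) gives running coefficients 9,6,7,8,-6,-1,-3,-4 for degrees 0…7.
Finally multiplying by (1 + 3y + y²), the product of all factors after the first has coefficients 9,33,34,35,25,-11,-12,-14 for degrees 0…7.
[y⁷] = 1·(-14) + 1·(-12) + 1·(-11) + 1·25 + 1·35 = 23.

23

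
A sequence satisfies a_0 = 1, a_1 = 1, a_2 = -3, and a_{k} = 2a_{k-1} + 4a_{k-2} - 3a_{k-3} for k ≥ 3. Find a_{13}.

The ordinary generating function has denominator 1 - 2z - 4z^2 + 3z^3.
Iterating the recurrence: a_0,…,a_{13} = 1, 1, -3, -5, -25, -61, -207, -583, -1811, -5333, -16161, -48221, -145087, -434575.

-434575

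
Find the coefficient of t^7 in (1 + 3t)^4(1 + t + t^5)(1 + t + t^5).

132

(1 + 3t)^4 has coefficients 1,12,54,108,81 for degrees 0…4.
(1 + t + t^5) has coefficients 1,1,0,0,0,1,0,0 for degrees 0…7.
Finally multiplying by (1 + t + t^5), the product of all factors after the first has coefficients 1,2,1,0,0,2,2,0 for degrees 0…7.
[t^7] = 1·0 + 12·2 + 54·2 + 108·0 + 81·0 = 132.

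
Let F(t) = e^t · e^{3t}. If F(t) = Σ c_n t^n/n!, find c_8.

65536

The EGF product rule gives c_8 = Σ_{k_1+k_2=8} C(8; k_1,k_2) · ∏ g_i(k_i), where e^t gives (1)^k; e^{3t} gives (3)^k.
g_1(k) for k = 0…8: 1, 1, 1, 1, 1, 1, 1, 1, 1.
g_2(k) for k = 0…8: 1, 3, 9, 27, 81, 243, 729, 2187, 6561.
c_8 = Σ_k C(8,k)·g_1(k)·g_2(8−k) = 1·1·6561 + 8·1·2187 + 28·1·729 + 56·1·243 + 70·1·81 + 56·1·27 + 28·1·9 + 8·1·3 + 1·1·1 = 6561 + 17496 + 20412 + 13608 + 5670 + 1512 + 252 + 24 + 1 = 65536.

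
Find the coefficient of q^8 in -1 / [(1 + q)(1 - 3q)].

-4921

Partial fractions give a closed form: a_n = (-1/4)·(-1)^n + (-3/4)·3^n.
At n = 8: a_8 = -4921.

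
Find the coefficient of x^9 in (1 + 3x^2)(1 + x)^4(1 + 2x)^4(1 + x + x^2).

(1 + 3x^2) has coefficients 1,0,3 for degrees 0…2.
(1 + x)^4 has coefficients 1,4,6,4,1,0,0,0,0,0 for degrees 0…9.
Multiplying by (1 + 2x)^4 gives running coefficients 1,12,62,180,321,360,248,96,16,0 for degrees 0…9.
Finally multiplying by (1 + x + x^2), the product of all factors after the first has coefficients 1,13,75,254,563,861,929,704,360,112 for degrees 0…9.
[x^9] = 1·112 + 3·704 = 2224.

2224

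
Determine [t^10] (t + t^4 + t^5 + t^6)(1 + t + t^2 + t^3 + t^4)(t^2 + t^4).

(t + t^4 + t^5 + t^6) has coefficients 0,1,0,0,1,1,1 for degrees 0…6.
(1 + t + t^2 + t^3 + t^4) has coefficients 1,1,1,1,1,0,0,0,0,0,0 for degrees 0…10.
Finally multiplying by (t^2 + t^4), the product of all factors after the first has coefficients 0,0,1,1,2,2,2,1,1,0,0 for degrees 0…10.
[t^10] = 1·0 + 1·2 + 1·2 + 1·2 = 6.

6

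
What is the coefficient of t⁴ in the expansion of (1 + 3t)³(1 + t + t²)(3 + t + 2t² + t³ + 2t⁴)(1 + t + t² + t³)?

(1 + 3t)³ has coefficients 1,9,27,27 for degrees 0…3.
(1 + t + t²) has coefficients 1,1,1,0,0 for degrees 0…4.
Multiplying by (3 + t + 2t² + t³ + 2t⁴) gives running coefficients 3,4,6,4,5 for degrees 0…4.
Finally multiplying by (1 + t + t² + t³), the product of all factors after the first has coefficients 3,7,13,17,19 for degrees 0…4.
[t⁴] = 1·19 + 9·17 + 27·13 + 27·7 = 712.

712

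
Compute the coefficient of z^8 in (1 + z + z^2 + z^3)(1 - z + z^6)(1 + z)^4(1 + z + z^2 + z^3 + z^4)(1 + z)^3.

(1 + z + z^2 + z^3) has coefficients 1,1,1,1 for degrees 0…3.
(1 - z + z^6) has coefficients 1,-1,0,0,0,0,1,0,0 for degrees 0…8.
Multiplying by (1 + z)^4 gives running coefficients 1,3,2,-2,-3,-1,1,4,6 for degrees 0…8.
Multiplying by (1 + z + z^2 + z^3 + z^4) gives running coefficients 1,4,6,4,1,-1,-3,-1,7 for degrees 0…8.
Finally multiplying by (1 + z)^3, the product of all factors after the first has coefficients 1,7,21,35,35,20,1,-12,-6 for degrees 0…8.
[z^8] = 1·(-6) + 1·(-12) + 1·1 + 1·20 = 3.

3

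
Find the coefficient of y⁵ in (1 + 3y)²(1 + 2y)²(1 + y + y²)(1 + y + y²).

336

(1 + 3y)² has coefficients 1,6,9 for degrees 0…2.
(1 + 2y)² has coefficients 1,4,4,0,0,0 for degrees 0…5.
Multiplying by (1 + y + y²) gives running coefficients 1,5,9,8,4,0 for degrees 0…5.
Finally multiplying by (1 + y + y²), the product of all factors after the first has coefficients 1,6,15,22,21,12 for degrees 0…5.
[y⁵] = 1·12 + 6·21 + 9·22 = 336.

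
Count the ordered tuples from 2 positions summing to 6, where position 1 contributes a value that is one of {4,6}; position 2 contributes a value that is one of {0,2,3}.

2

The generating function for the choices is (y^4 + y^6)·(1 + y^2 + y^3); the count is [y^6].
(y^4 + y^6) has coefficients 0,0,0,0,1,0,1 for degrees 0…6.
(1 + y^2 + y^3) has coefficients 1,0,1,1,0,0,0 for degrees 0…6.
[y^6] = 1·1 + 1·1 = 2.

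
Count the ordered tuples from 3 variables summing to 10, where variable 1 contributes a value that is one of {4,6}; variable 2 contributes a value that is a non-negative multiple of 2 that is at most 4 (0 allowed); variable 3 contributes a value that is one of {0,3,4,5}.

The generating function for the choices is (z^4 + z^6)·(1 + z^2 + z^4)·(1 + z^3 + z^4 + z^5); the count is [z^10].
(z^4 + z^6) has coefficients 0,0,0,0,1,0,1 for degrees 0…6.
(1 + z^2 + z^4) has coefficients 1,0,1,0,1,0,0,0,0,0,0 for degrees 0…10.
Finally multiplying by (1 + z^3 + z^4 + z^5), the product of all factors after the first has coefficients 1,0,1,1,2,2,1,2,1,1,0 for degrees 0…10.
[z^10] = 1·1 + 1·2 = 3.

3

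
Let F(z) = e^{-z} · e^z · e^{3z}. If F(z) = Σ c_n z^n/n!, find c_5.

The EGF product rule gives c_5 = Σ_{k_1+k_2+k_3=5} C(5; k_1,k_2,k_3) · ∏ g_i(k_i), where e^{-z} gives (-1)^k; e^z gives (1)^k; e^{3z} gives (3)^k.
g_1(k) for k = 0…5: 1, -1, 1, -1, 1, -1.
g_2(k) for k = 0…5: 1, 1, 1, 1, 1, 1.
g_3(k) for k = 0…5: 1, 3, 9, 27, 81, 243.
First combine the last two factors: h(k) = Σ_j C(k,j)·g_2(j)·g_3(k−j) for k = 0…5: 1, 4, 16, 64, 256, 1024.
c_5 = Σ_k C(5,k)·g_1(k)·h(5−k) = 1·1·1024 + 5·(-1)·256 + 10·1·64 + 10·(-1)·16 + 5·1·4 + 1·(-1)·1 = 1024 − 1280 + 640 − 160 + 20 − 1 = 243.

243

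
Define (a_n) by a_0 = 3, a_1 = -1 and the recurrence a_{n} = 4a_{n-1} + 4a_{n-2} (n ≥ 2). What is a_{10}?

The ordinary generating function has denominator 1 - 4q - 4q^2.
Iterating the recurrence: a_0,…,a_{10} = 3, -1, 8, 28, 144, 688, 3328, 16064, 77568, 374528, 1808384.

1808384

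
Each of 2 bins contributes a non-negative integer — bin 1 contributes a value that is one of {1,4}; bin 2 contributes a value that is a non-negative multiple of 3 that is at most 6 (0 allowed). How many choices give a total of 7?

The generating function for the choices is (y + y^4)·(1 + y^3 + y^6); the count is [y^7].
(y + y^4) has coefficients 0,1,0,0,1 for degrees 0…4.
(1 + y^3 + y^6) has coefficients 1,0,0,1,0,0,1,0 for degrees 0…7.
[y^7] = 1·1 + 1·1 = 2.

2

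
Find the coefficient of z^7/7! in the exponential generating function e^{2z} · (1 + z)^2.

2368

The EGF product rule gives c_7 = Σ_{k_1+k_2=7} C(7; k_1,k_2) · ∏ g_i(k_i), where e^{2z} gives (2)^k; (1+z)^2 gives the falling factorial (2)_k.
g_1(k) for k = 0…7: 1, 2, 4, 8, 16, 32, 64, 128.
g_2(k) for k = 0…7: 1, 2, 2, 0, 0, 0, 0, 0.
c_7 = Σ_k C(7,k)·g_1(k)·g_2(7−k) = 21·32·2 + 7·64·2 + 1·128·1 = 1344 + 896 + 128 = 2368.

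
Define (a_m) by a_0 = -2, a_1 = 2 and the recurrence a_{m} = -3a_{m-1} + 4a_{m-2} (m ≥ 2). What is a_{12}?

-13421774

The ordinary generating function has denominator 1 + 3x - 4x^2.
Iterating the recurrence: a_0,…,a_{12} = -2, 2, -14, 50, -206, 818, -3278, 13106, -52430, 209714, -838862, 3355442, -13421774.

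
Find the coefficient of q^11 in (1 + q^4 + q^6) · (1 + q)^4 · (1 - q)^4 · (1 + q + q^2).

(1 + q^4 + q^6) has coefficients 1,0,0,0,1,0,1 for degrees 0…6.
(1 + q)^4 has coefficients 1,4,6,4,1,0,0,0,0,0,0,0 for degrees 0…11.
Multiplying by (1 - q)^4 gives running coefficients 1,0,-4,0,6,0,-4,0,1,0,0,0 for degrees 0…11.
Finally multiplying by (1 + q + q^2), the product of all factors after the first has coefficients 1,1,-3,-4,2,6,2,-4,-3,1,1,0 for degrees 0…11.
[q^11] = 1·0 + 1·(-4) + 1·6 = 2.

2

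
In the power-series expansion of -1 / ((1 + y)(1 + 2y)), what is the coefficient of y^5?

63

Partial fractions give a closed form: a_n = (1)·(-1)^n + (-2)·(-2)^n.
At n = 5: a_5 = 63.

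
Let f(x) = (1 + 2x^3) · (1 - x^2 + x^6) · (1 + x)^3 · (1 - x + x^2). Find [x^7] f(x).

(1 + 2x^3) has coefficients 1,0,0,2 for degrees 0…3.
(1 - x^2 + x^6) has coefficients 1,0,-1,0,0,0,1,0 for degrees 0…7.
Multiplying by (1 + x)^3 gives running coefficients 1,3,2,-2,-3,-1,1,3 for degrees 0…7.
Finally multiplying by (1 - x + x^2), the product of all factors after the first has coefficients 1,2,0,-1,1,0,-1,1 for degrees 0…7.
[x^7] = 1·1 + 2·1 = 3.

3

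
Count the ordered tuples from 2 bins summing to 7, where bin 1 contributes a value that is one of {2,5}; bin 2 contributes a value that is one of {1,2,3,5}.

2

The generating function for the choices is (q^2 + q^5)·(q + q^2 + q^3 + q^5); the count is [q^7].
(q^2 + q^5) has coefficients 0,0,1,0,0,1 for degrees 0…5.
(q + q^2 + q^3 + q^5) has coefficients 0,1,1,1,0,1,0,0 for degrees 0…7.
[q^7] = 1·1 + 1·1 = 2.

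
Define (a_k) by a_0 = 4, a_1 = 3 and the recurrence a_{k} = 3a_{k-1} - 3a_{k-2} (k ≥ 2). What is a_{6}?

The ordinary generating function has denominator 1 - 3x + 3x^2.
Iterating the recurrence: a_0,…,a_{6} = 4, 3, -3, -18, -45, -81, -108.

-108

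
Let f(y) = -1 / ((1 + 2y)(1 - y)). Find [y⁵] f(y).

21

Partial fractions give a closed form: a_n = (-2/3)·(-2)^n + (-1/3)·1^n.
At n = 5: a_5 = 21.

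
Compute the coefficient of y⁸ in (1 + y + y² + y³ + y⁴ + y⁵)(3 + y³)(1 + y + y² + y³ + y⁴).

11

(1 + y + y² + y³ + y⁴ + y⁵) has coefficients 1,1,1,1,1,1 for degrees 0…5.
(3 + y³) has coefficients 3,0,0,1,0,0,0,0,0 for degrees 0…8.
Finally multiplying by (1 + y + y² + y³ + y⁴), the product of all factors after the first has coefficients 3,3,3,4,4,1,1,1,0 for degrees 0…8.
[y⁸] = 1·0 + 1·1 + 1·1 + 1·1 + 1·4 + 1·4 = 11.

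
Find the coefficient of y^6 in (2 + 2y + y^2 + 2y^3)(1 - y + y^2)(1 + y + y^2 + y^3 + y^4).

(2 + 2y + y^2 + 2y^3) has coefficients 2,2,1,2 for degrees 0…3.
(1 - y + y^2) has coefficients 1,-1,1,0,0,0,0 for degrees 0…6.
Finally multiplying by (1 + y + y^2 + y^3 + y^4), the product of all factors after the first has coefficients 1,0,1,1,1,0,1 for degrees 0…6.
[y^6] = 2·1 + 2·0 + 1·1 + 2·1 = 5.

5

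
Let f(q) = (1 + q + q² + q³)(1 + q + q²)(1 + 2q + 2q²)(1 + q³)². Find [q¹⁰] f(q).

(1 + q + q² + q³) has coefficients 1,1,1,1 for degrees 0…3.
(1 + q + q²) has coefficients 1,1,1,0,0,0,0,0,0,0,0 for degrees 0…10.
Multiplying by (1 + 2q + 2q²) gives running coefficients 1,3,5,4,2,0,0,0,0,0,0 for degrees 0…10.
Finally multiplying by (1 + q³)², the product of all factors after the first has coefficients 1,3,5,6,8,10,9,7,5,4,2 for degrees 0…10.
[q¹⁰] = 1·2 + 1·4 + 1·5 + 1·7 = 18.

18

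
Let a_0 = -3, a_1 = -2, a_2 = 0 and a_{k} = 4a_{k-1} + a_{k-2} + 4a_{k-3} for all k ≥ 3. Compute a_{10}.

The ordinary generating function has denominator 1 - 4y - y^2 - 4y^3.
Iterating the recurrence: a_0,…,a_{10} = -3, -2, 0, -14, -64, -270, -1200, -5326, -23584, -104462, -462736.

-462736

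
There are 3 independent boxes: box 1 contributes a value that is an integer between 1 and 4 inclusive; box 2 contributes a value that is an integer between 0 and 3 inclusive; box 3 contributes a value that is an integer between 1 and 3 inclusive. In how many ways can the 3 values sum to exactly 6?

The generating function for the choices is (y + y^2 + y^3 + y^4)·(1 + y + y^2 + y^3)·(y + y^2 + y^3); the count is [y^6].
(y + y^2 + y^3 + y^4) has coefficients 0,1,1,1,1 for degrees 0…4.
(1 + y + y^2 + y^3) has coefficients 1,1,1,1,0,0,0 for degrees 0…6.
Finally multiplying by (y + y^2 + y^3), the product of all factors after the first has coefficients 0,1,2,3,3,2,1 for degrees 0…6.
[y^6] = 1·2 + 1·3 + 1·3 + 1·2 = 10.

10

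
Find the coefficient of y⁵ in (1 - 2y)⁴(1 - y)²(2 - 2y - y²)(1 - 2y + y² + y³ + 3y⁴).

-1147

(1 - 2y)⁴ has coefficients 1,-8,24,-32,16 for degrees 0…4.
(1 - y)² has coefficients 1,-2,1,0,0,0 for degrees 0…5.
Multiplying by (2 - 2y - y²) gives running coefficients 2,-6,5,0,-1,0 for degrees 0…5.
Finally multiplying by (1 - 2y + y² + y³ + 3y⁴), the product of all factors after the first has coefficients 2,-10,19,-14,4,-11 for degrees 0…5.
[y⁵] = 1·(-11) − 8·4 + 24·(-14) − 32·19 + 16·(-10) = -1147.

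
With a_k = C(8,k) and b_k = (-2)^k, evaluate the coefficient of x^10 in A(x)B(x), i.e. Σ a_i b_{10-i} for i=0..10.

4

Write out a_i and b_{10-i} for i = 0,…,10 and sum the products.
Σ = 1·1024 + 8·(-512) + 28·256 + 56·(-128) + 70·64 + 56·(-32) + 28·16 + 8·(-8) + 1·4 + 0·(-2) + 0·1 = 4.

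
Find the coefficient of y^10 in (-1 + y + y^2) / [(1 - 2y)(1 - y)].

The denominator gives the recurrence a_n = 3a_(n−1) − 2a_(n−2) for n ≥ 3; the numerator fixes a_0 = -1, a_1 = -2, a_2 = -3.
Iterating: -1, -2, -3, -5, -9, -17, -33, -65, -129, -257, -513, so a_10 = -513.

-513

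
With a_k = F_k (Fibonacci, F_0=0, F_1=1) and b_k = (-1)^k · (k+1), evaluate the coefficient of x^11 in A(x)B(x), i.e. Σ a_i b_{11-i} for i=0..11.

44

The convolution is the t^11 coefficient of A(t)B(t).
Σ = 0·(-12) + 1·11 + 1·(-10) + 2·9 + 3·(-8) + 5·7 + 8·(-6) + 13·5 + 21·(-4) + 34·3 + 55·(-2) + 89·1 = 44.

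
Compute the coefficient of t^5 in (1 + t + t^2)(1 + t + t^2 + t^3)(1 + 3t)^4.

673

(1 + t + t^2) has coefficients 1,1,1 for degrees 0…2.
(1 + t + t^2 + t^3) has coefficients 1,1,1,1,0,0 for degrees 0…5.
Finally multiplying by (1 + 3t)^4, the product of all factors after the first has coefficients 1,13,67,175,255,243 for degrees 0…5.
[t^5] = 1·243 + 1·255 + 1·175 = 673.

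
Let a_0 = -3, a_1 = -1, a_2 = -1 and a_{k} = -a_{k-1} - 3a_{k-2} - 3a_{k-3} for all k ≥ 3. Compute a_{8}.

-43

The ordinary generating function has denominator 1 + y + 3y^2 + 3y^3.
Iterating the recurrence: a_0,…,a_{8} = -3, -1, -1, 13, -7, -29, 11, 97, -43.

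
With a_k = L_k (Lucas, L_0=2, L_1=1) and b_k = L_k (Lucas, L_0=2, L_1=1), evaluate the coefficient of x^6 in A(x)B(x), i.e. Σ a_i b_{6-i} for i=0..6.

152

Write out a_i and b_{6-i} for i = 0,…,6 and sum the products.
Σ = 2·18 + 1·11 + 3·7 + 4·4 + 7·3 + 11·1 + 18·2 = 152.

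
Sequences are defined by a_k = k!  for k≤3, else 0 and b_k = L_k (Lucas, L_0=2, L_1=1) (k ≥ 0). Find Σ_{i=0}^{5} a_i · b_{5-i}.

44

Write out a_i and b_{5-i} for i = 0,…,5 and sum the products.
Σ = 1·11 + 1·7 + 2·4 + 6·3 + 0·1 + 0·2 = 44.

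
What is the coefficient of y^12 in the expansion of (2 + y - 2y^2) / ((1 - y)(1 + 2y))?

2731

The denominator gives the recurrence a_n = −a_(n−1) + 2a_(n−2) for n ≥ 3; the numerator fixes a_0 = 2, a_1 = -1, a_2 = 3.
Iterating: 2, -1, 3, -5, 11, -21, 43, -85, 171, -341, 683, -1365, 2731, so a_12 = 2731.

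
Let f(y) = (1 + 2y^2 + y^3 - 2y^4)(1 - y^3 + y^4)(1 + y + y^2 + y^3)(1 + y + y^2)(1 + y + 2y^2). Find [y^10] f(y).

4

(1 + 2y^2 + y^3 - 2y^4) has coefficients 1,0,2,1,-2 for degrees 0…4.
(1 - y^3 + y^4) has coefficients 1,0,0,-1,1,0,0,0,0,0,0 for degrees 0…10.
Multiplying by (1 + y + y^2 + y^3) gives running coefficients 1,1,1,0,0,0,0,1,0,0,0 for degrees 0…10.
Multiplying by (1 + y + y^2) gives running coefficients 1,2,3,2,1,0,0,1,1,1,0 for degrees 0…10.
Finally multiplying by (1 + y + 2y^2), the product of all factors after the first has coefficients 1,3,7,9,9,5,2,1,2,4,3 for degrees 0…10.
[y^10] = 1·3 + 2·2 + 1·1 − 2·2 = 4.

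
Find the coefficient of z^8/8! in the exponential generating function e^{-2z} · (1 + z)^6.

-5888

The EGF product rule gives c_8 = Σ_{k_1+k_2=8} C(8; k_1,k_2) · ∏ g_i(k_i), where e^{-2z} gives (-2)^k; (1+z)^6 gives the falling factorial (6)_k.
g_1(k) for k = 0…8: 1, -2, 4, -8, 16, -32, 64, -128, 256.
g_2(k) for k = 0…8: 1, 6, 30, 120, 360, 720, 720, 0, 0.
c_8 = Σ_k C(8,k)·g_1(k)·g_2(8−k) = 28·4·720 + 56·(-8)·720 + 70·16·360 + 56·(-32)·120 + 28·64·30 + 8·(-128)·6 + 1·256·1 = 80640 − 322560 + 403200 − 215040 + 53760 − 6144 + 256 = -5888.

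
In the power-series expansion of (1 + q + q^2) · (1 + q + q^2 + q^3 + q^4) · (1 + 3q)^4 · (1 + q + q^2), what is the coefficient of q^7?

(1 + q + q^2) has coefficients 1,1,1 for degrees 0…2.
(1 + q + q^2 + q^3 + q^4) has coefficients 1,1,1,1,1,0,0,0 for degrees 0…7.
Multiplying by (1 + 3q)^4 gives running coefficients 1,13,67,175,256,255,243,189 for degrees 0…7.
Finally multiplying by (1 + q + q^2), the product of all factors after the first has coefficients 1,14,81,255,498,686,754,687 for degrees 0…7.
[q^7] = 1·687 + 1·754 + 1·686 = 2127.

2127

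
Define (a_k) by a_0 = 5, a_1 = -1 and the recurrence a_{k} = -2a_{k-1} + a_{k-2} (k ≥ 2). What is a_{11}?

The ordinary generating function has denominator 1 + 2x - x^2.
Iterating the recurrence: a_0,…,a_{11} = 5, -1, 7, -15, 37, -89, 215, -519, 1253, -3025, 7303, -17631.

-17631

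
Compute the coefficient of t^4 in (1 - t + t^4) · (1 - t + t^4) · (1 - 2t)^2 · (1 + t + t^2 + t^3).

1

(1 - t + t^4) has coefficients 1,-1,0,0,1 for degrees 0…4.
(1 - t + t^4) has coefficients 1,-1,0,0,1 for degrees 0…4.
Multiplying by (1 - 2t)^2 gives running coefficients 1,-5,8,-4,1 for degrees 0…4.
Finally multiplying by (1 + t + t^2 + t^3), the product of all factors after the first has coefficients 1,-4,4,0,0 for degrees 0…4.
[t^4] = 1·0 − 1·0 + 1·1 = 1.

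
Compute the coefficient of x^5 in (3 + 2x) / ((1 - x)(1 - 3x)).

1334

Partial fractions give a closed form: a_n = (-5/2)·1^n + (11/2)·3^n.
At n = 5: a_5 = 1334.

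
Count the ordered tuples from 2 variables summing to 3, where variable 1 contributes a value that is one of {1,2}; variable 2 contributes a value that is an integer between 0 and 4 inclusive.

2

The generating function for the choices is (y + y^2)·(1 + y + y^2 + y^3 + y^4); the count is [y^3].
(y + y^2) has coefficients 0,1,1 for degrees 0…2.
(1 + y + y^2 + y^3 + y^4) has coefficients 1,1,1,1 for degrees 0…3.
[y^3] = 1·1 + 1·1 = 2.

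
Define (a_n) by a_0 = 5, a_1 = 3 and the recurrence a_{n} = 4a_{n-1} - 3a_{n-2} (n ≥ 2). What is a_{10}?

The ordinary generating function has denominator 1 - 4t + 3t^2.
Iterating the recurrence: a_0,…,a_{10} = 5, 3, -3, -21, -75, -237, -723, -2181, -6555, -19677, -59043.

-59043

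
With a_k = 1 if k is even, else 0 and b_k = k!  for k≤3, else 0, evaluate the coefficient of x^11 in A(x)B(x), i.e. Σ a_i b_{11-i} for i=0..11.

7

The convolution is the x^11 coefficient of A(x)B(x).
Σ = 1·0 + 0·0 + 1·0 + 0·0 + 1·0 + 0·0 + 1·0 + 0·0 + 1·6 + 0·2 + 1·1 + 0·1 = 7.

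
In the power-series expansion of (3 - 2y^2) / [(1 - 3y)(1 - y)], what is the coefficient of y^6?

The denominator gives the recurrence a_n = 4a_(n−1) − 3a_(n−2) for n ≥ 3; the numerator fixes a_0 = 3, a_1 = 12, a_2 = 37.
Iterating: 3, 12, 37, 112, 337, 1012, 3037, so a_6 = 3037.

3037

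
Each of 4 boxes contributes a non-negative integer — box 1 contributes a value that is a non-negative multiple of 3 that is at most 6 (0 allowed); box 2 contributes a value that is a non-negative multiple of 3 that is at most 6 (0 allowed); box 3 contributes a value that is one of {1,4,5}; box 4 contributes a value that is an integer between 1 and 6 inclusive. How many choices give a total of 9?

The generating function for the choices is (1 + t^3 + t^6)·(1 + t^3 + t^6)·(t + t^4 + t^5)·(t + t^2 + t^3 + t^4 + t^5 + t^6); the count is [t^9].
(1 + t^3 + t^6) has coefficients 1,0,0,1,0,0,1 for degrees 0…6.
(1 + t^3 + t^6) has coefficients 1,0,0,1,0,0,1,0,0,0 for degrees 0…9.
Multiplying by (t + t^4 + t^5) gives running coefficients 0,1,0,0,2,1,0,2,1,0 for degrees 0…9.
Finally multiplying by (t + t^2 + t^3 + t^4 + t^5 + t^6), the product of all factors after the first has coefficients 0,0,1,1,1,3,4,4,5,6 for degrees 0…9.
[t^9] = 1·6 + 1·4 + 1·1 = 11.

11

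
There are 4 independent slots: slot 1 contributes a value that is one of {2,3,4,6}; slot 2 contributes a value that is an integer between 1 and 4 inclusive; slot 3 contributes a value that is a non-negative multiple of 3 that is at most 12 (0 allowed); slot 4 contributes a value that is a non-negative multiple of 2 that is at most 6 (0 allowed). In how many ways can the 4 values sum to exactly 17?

21

The generating function for the choices is (x^2 + x^3 + x^4 + x^6)·(x + x^2 + x^3 + x^4)·(1 + x^3 + x^6 + x^9 + x^12)·(1 + x^2 + x^4 + x^6); the count is [x^17].
(x^2 + x^3 + x^4 + x^6) has coefficients 0,0,1,1,1,0,1 for degrees 0…6.
(x + x^2 + x^3 + x^4) has coefficients 0,1,1,1,1,0,0,0,0,0,0,0,0,0,0,0,0,0 for degrees 0…17.
Multiplying by (1 + x^3 + x^6 + x^9 + x^12) gives running coefficients 0,1,1,1,2,1,1,2,1,1,2,1,1,2,1,1,1,0 for degrees 0…17.
Finally multiplying by (1 + x^2 + x^4 + x^6), the product of all factors after the first has coefficients 0,1,1,2,3,3,4,5,5,5,6,5,5,6,5,5,5,4 for degrees 0…17.
[x^17] = 1·5 + 1·5 + 1·6 + 1·5 = 21.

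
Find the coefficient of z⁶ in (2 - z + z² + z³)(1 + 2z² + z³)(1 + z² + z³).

(2 - z + z² + z³) has coefficients 2,-1,1,1 for degrees 0…3.
(1 + 2z² + z³) has coefficients 1,0,2,1,0,0,0 for degrees 0…6.
Finally multiplying by (1 + z² + z³), the product of all factors after the first has coefficients 1,0,3,2,2,3,1 for degrees 0…6.
[z⁶] = 2·1 − 1·3 + 1·2 + 1·2 = 3.

3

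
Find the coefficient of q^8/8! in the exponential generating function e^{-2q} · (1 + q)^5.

The EGF product rule gives c_8 = Σ_{k_1+k_2=8} C(8; k_1,k_2) · ∏ g_i(k_i), where e^{-2q} gives (-2)^k; (1+q)^5 gives the falling factorial (5)_k.
g_1(k) for k = 0…8: 1, -2, 4, -8, 16, -32, 64, -128, 256.
g_2(k) for k = 0…8: 1, 5, 20, 60, 120, 120, 0, 0, 0.
c_8 = Σ_k C(8,k)·g_1(k)·g_2(8−k) = 56·(-8)·120 + 70·16·120 + 56·(-32)·60 + 28·64·20 + 8·(-128)·5 + 1·256·1 = −53760 + 134400 − 107520 + 35840 − 5120 + 256 = 4096.

4096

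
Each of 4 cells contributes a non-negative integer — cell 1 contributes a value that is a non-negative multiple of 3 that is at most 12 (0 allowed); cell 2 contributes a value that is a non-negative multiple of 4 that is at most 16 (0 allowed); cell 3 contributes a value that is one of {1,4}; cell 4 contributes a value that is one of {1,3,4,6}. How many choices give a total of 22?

9

The generating function for the choices is (1 + t^3 + t^6 + t^9 + t^12)·(1 + t^4 + t^8 + t^12 + t^16)·(t + t^4)·(t + t^3 + t^4 + t^6); the count is [t^22].
(1 + t^3 + t^6 + t^9 + t^12) has coefficients 1,0,0,1,0,0,1,0,0,1,0,0,1 for degrees 0…12.
(1 + t^4 + t^8 + t^12 + t^16) has coefficients 1,0,0,0,1,0,0,0,1,0,0,0,1,0,0,0,1,0,0,0,0,0,0 for degrees 0…22.
Multiplying by (t + t^4) gives running coefficients 0,1,0,0,1,1,0,0,1,1,0,0,1,1,0,0,1,1,0,0,1,0,0 for degrees 0…22.
Finally multiplying by (t + t^3 + t^4 + t^6), the product of all factors after the first has coefficients 0,0,1,0,1,2,1,2,2,2,2,2,2,2,2,2,2,2,2,2,2,2,1 for degrees 0…22.
[t^22] = 1·1 + 1·2 + 1·2 + 1·2 + 1·2 = 9.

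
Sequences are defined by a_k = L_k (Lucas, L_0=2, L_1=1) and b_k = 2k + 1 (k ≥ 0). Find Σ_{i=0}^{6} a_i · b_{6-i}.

178

The convolution is the t^6 coefficient of A(t)B(t).
Σ = 2·13 + 1·11 + 3·9 + 4·7 + 7·5 + 11·3 + 18·1 = 178.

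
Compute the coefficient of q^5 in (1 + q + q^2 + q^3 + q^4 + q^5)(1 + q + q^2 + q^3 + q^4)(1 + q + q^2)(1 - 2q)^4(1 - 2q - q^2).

-19

(1 + q + q^2 + q^3 + q^4 + q^5) has coefficients 1,1,1,1,1,1 for degrees 0…5.
(1 + q + q^2 + q^3 + q^4) has coefficients 1,1,1,1,1,0 for degrees 0…5.
Multiplying by (1 + q + q^2) gives running coefficients 1,2,3,3,3,2 for degrees 0…5.
Multiplying by (1 - 2q)^4 gives running coefficients 1,-6,11,-5,3,-14 for degrees 0…5.
Finally multiplying by (1 - 2q - q^2), the product of all factors after the first has coefficients 1,-8,22,-21,2,-15 for degrees 0…5.
[q^5] = 1·(-15) + 1·2 + 1·(-21) + 1·22 + 1·(-8) + 1·1 = -19.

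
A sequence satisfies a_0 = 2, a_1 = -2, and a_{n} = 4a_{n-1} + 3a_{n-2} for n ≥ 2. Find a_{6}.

The ordinary generating function has denominator 1 - 4z - 3z^2.
Iterating the recurrence: a_0,…,a_{6} = 2, -2, -2, -14, -62, -290, -1346.

-1346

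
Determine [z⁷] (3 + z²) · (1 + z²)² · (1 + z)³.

(3 + z²) has coefficients 3,0,1 for degrees 0…2.
(1 + z²)² has coefficients 1,0,2,0,1,0,0,0 for degrees 0…7.
Finally multiplying by (1 + z)³, the product of all factors after the first has coefficients 1,3,5,7,7,5,3,1 for degrees 0…7.
[z⁷] = 3·1 + 1·5 = 8.

8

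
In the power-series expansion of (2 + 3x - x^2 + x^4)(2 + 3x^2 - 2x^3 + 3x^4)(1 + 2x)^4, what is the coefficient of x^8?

(2 + 3x - x^2 + x^4) has coefficients 2,3,-1,0,1 for degrees 0…4.
(2 + 3x^2 - 2x^3 + 3x^4) has coefficients 2,0,3,-2,3,0,0,0,0 for degrees 0…8.
Finally multiplying by (1 + 2x)^4, the product of all factors after the first has coefficients 2,16,51,86,91,72,56,64,48 for degrees 0…8.
[x^8] = 2·48 + 3·64 − 1·56 + 1·91 = 323.

323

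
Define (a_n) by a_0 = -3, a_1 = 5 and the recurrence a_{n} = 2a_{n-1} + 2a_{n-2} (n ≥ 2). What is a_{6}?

The ordinary generating function has denominator 1 - 2z - 2z^2.
Iterating the recurrence: a_0,…,a_{6} = -3, 5, 4, 18, 44, 124, 336.

336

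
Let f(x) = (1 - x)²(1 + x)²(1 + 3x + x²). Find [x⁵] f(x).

(1 - x)² has coefficients 1,-2,1 for degrees 0…2.
(1 + x)² has coefficients 1,2,1,0,0,0 for degrees 0…5.
Finally multiplying by (1 + 3x + x²), the product of all factors after the first has coefficients 1,5,8,5,1,0 for degrees 0…5.
[x⁵] = 1·0 − 2·1 + 1·5 = 3.

3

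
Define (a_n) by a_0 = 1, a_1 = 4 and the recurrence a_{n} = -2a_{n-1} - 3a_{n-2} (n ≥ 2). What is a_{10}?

The ordinary generating function has denominator 1 + 2y + 3y^2.
Iterating the recurrence: a_0,…,a_{10} = 1, 4, -11, 10, 13, -56, 73, 22, -263, 460, -131.

-131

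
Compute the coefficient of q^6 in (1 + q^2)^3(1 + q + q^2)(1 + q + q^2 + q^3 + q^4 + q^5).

21

(1 + q^2)^3 has coefficients 1,0,3,0,3,0,1 for degrees 0…6.
(1 + q + q^2) has coefficients 1,1,1,0,0,0,0 for degrees 0…6.
Finally multiplying by (1 + q + q^2 + q^3 + q^4 + q^5), the product of all factors after the first has coefficients 1,2,3,3,3,3,2 for degrees 0…6.
[q^6] = 1·2 + 3·3 + 3·3 + 1·1 = 21.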